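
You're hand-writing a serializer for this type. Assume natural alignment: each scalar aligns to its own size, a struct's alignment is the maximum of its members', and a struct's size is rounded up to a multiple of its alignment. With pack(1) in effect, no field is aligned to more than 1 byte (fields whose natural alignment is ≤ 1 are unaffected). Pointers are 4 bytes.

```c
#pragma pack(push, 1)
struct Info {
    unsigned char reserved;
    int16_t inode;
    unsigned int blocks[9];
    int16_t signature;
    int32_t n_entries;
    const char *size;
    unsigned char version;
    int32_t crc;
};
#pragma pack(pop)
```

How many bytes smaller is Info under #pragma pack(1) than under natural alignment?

6

natural layout:
  0..1  reserved  (1B, 1-aligned)
  1..2  -- padding (1B)
  2..4  inode  (2B, 2-aligned)
  4..40  blocks  (36B, 4-aligned)
  40..42  signature  (2B, 2-aligned)
  42..44  -- padding (2B)
  44..48  n_entries  (4B, 4-aligned)
  48..52  size  (4B, 4-aligned)
  52..53  version  (1B, 1-aligned)
  53..56  -- padding (3B)
  56..60  crc  (4B, 4-aligned)
  sizeof = 60, alignof = 4
packed(1) layout:
  0..1  reserved  (1B, 1-aligned)
  1..3  inode  (2B, 1-aligned)
  3..39  blocks  (36B, 1-aligned)
  39..41  signature  (2B, 1-aligned)
  41..45  n_entries  (4B, 1-aligned)
  45..49  size  (4B, 1-aligned)
  49..50  version  (1B, 1-aligned)
  50..54  crc  (4B, 1-aligned)
  sizeof = 54, alignof = 1
60 − 54 = 6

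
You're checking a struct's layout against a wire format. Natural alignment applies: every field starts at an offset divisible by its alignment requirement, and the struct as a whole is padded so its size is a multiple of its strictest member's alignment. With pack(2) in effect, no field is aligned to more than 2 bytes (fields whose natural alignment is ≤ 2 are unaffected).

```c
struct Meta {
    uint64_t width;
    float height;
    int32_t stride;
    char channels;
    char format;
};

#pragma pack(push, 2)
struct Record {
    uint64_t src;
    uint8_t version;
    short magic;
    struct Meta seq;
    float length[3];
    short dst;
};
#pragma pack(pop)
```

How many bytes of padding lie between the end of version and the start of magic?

Meta: width at 0 (size 8, align 8) → ends 8; height at 8 (size 4, align 4) → ends 12; stride at 12 (size 4, align 4) → ends 16; channels at 16 (size 1, align 1) → ends 17; format at 17 (size 1, align 1) → ends 18; tail pad 6 to reach multiple of 8; total 24 bytes, alignment 8
src at 0 (size 8, align 2) → ends 8
version at 8 (size 1, align 1) → ends 9
pad 1 to align 2 for magic
magic at 10 (size 2, align 2) → ends 12

1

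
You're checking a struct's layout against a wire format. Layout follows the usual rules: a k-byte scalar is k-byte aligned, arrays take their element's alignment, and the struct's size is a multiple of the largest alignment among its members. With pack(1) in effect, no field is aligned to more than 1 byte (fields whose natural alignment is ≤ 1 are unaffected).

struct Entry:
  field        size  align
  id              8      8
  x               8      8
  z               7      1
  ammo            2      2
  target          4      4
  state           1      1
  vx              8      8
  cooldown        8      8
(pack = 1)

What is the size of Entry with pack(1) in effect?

46

id at 0 (size 8, align 1) → ends 8
x at 8 (size 8, align 1) → ends 16
z at 16 (size 7, align 1) → ends 23
ammo at 23 (size 2, align 1) → ends 25
target at 25 (size 4, align 1) → ends 29
state at 29 (size 1, align 1) → ends 30
vx at 30 (size 8, align 1) → ends 38
cooldown at 38 (size 8, align 1) → ends 46
total 46 bytes, alignment 1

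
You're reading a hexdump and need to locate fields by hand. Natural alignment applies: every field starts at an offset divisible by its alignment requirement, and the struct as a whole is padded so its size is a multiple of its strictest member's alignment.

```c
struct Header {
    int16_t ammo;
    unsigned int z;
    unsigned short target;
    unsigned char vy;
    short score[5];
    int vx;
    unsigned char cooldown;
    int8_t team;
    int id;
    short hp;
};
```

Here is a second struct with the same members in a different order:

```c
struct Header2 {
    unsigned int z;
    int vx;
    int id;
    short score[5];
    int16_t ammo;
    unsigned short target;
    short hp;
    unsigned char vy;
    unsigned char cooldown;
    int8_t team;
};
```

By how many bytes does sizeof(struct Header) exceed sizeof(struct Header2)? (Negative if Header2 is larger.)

ammo at 0 (size 2, align 2) → ends 2
pad 2 to align 4 for z
z at 4 (size 4, align 4) → ends 8
target at 8 (size 2, align 2) → ends 10
vy at 10 (size 1, align 1) → ends 11
pad 1 to align 2 for score
score at 12 (size 10, align 2) → ends 22
pad 2 to align 4 for vx
vx at 24 (size 4, align 4) → ends 28
cooldown at 28 (size 1, align 1) → ends 29
team at 29 (size 1, align 1) → ends 30
pad 2 to align 4 for id
id at 32 (size 4, align 4) → ends 36
hp at 36 (size 2, align 2) → ends 38
tail pad 2 to reach multiple of 4
total 40 bytes, alignment 4
— Header2 —
z at 0 (size 4, align 4) → ends 4
vx at 4 (size 4, align 4) → ends 8
id at 8 (size 4, align 4) → ends 12
score at 12 (size 10, align 2) → ends 22
ammo at 22 (size 2, align 2) → ends 24
target at 24 (size 2, align 2) → ends 26
hp at 26 (size 2, align 2) → ends 28
vy at 28 (size 1, align 1) → ends 29
cooldown at 29 (size 1, align 1) → ends 30
team at 30 (size 1, align 1) → ends 31
tail pad 1 to reach multiple of 4
total 32 bytes, alignment 4
40 − 32 = 8

8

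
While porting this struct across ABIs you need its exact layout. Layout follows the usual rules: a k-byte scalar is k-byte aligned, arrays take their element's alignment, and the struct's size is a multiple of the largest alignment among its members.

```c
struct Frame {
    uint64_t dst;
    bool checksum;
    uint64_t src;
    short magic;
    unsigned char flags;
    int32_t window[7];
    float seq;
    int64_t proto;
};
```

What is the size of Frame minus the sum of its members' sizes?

dst at 0 (size 8, align 8) → ends 8
checksum at 8 (size 1, align 1) → ends 9
pad 7 to align 8 for src
src at 16 (size 8, align 8) → ends 24
magic at 24 (size 2, align 2) → ends 26
flags at 26 (size 1, align 1) → ends 27
pad 1 to align 4 for window
window at 28 (size 28, align 4) → ends 56
seq at 56 (size 4, align 4) → ends 60
pad 4 to align 8 for proto
proto at 64 (size 8, align 8) → ends 72
total 72 bytes, alignment 8
data bytes 60, size 72 → padding 12

12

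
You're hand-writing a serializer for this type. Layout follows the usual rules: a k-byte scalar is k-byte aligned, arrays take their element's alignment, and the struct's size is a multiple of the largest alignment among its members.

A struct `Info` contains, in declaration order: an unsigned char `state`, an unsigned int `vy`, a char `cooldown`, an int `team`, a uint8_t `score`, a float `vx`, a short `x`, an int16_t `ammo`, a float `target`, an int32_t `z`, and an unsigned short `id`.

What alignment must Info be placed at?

member alignments: state=1, vy=4, cooldown=1, team=4, score=1, vx=4, x=2, ammo=2, target=4, z=4, id=2
max = 4

4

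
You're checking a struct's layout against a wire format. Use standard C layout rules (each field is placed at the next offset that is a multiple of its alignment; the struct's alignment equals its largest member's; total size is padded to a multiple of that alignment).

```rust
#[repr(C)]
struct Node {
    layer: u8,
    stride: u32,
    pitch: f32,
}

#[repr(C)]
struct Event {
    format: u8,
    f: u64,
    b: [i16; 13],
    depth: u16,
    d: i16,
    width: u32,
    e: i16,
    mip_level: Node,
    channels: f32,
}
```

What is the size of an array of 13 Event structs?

936

Node: @0: layer [1B, align 1] → 1; +3 pad (align 4); @4: stride [4B, align 4] → 8; @8: pitch [4B, align 4] → 12; size 12, align 4
@0: format [1B, align 1] → 1
+7 pad (align 8)
@8: f [8B, align 8] → 16
@16: b [26B, align 2] → 42
@42: depth [2B, align 2] → 44
@44: d [2B, align 2] → 46
+2 pad (align 4)
@48: width [4B, align 4] → 52
@52: e [2B, align 2] → 54
+2 pad (align 4)
@56: mip_level [12B, align 4] → 68
@68: channels [4B, align 4] → 72
size 72, align 8
array of 13: 13 × 72 = 936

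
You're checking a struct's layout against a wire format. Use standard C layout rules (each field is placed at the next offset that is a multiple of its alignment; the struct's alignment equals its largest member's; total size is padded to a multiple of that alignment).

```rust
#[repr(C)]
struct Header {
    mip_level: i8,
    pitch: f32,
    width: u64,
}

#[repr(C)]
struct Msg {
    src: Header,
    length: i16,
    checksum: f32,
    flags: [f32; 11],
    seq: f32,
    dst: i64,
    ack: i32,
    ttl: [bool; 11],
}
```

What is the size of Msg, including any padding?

Header: mip_level at 0 (size 1, align 1) → ends 1; pad 3 to align 4 for pitch; pitch at 4 (size 4, align 4) → ends 8; width at 8 (size 8, align 8) → ends 16; total 16 bytes, alignment 8
src at 0 (size 16, align 8) → ends 16
length at 16 (size 2, align 2) → ends 18
pad 2 to align 4 for checksum
checksum at 20 (size 4, align 4) → ends 24
flags at 24 (size 44, align 4) → ends 68
seq at 68 (size 4, align 4) → ends 72
dst at 72 (size 8, align 8) → ends 80
ack at 80 (size 4, align 4) → ends 84
ttl at 84 (size 11, align 1) → ends 95
tail pad 1 to reach multiple of 8
total 96 bytes, alignment 8

96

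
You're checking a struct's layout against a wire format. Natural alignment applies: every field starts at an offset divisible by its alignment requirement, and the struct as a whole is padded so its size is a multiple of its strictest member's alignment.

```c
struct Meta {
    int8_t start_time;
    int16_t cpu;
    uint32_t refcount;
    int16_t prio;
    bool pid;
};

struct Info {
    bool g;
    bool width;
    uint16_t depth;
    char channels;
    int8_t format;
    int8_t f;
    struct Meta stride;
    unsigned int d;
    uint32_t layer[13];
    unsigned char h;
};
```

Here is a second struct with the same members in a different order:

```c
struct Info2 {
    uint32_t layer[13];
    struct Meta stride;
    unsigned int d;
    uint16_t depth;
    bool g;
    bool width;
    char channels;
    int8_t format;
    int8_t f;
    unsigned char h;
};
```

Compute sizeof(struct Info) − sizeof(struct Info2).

4

Meta: @0: start_time [1B, align 1] → 1; +1 pad (align 2); @2: cpu [2B, align 2] → 4; @4: refcount [4B, align 4] → 8; @8: prio [2B, align 2] → 10; @10: pid [1B, align 1] → 11; +1 tail pad (align 4); size 12, align 4
@0: g [1B, align 1] → 1
@1: width [1B, align 1] → 2
@2: depth [2B, align 2] → 4
@4: channels [1B, align 1] → 5
@5: format [1B, align 1] → 6
@6: f [1B, align 1] → 7
+1 pad (align 4)
@8: stride [12B, align 4] → 20
@20: d [4B, align 4] → 24
@24: layer [52B, align 4] → 76
@76: h [1B, align 1] → 77
+3 tail pad (align 4)
size 80, align 4
— Info2 —
@0: layer [52B, align 4] → 52
@52: stride [12B, align 4] → 64
@64: d [4B, align 4] → 68
@68: depth [2B, align 2] → 70
@70: g [1B, align 1] → 71
@71: width [1B, align 1] → 72
@72: channels [1B, align 1] → 73
@73: format [1B, align 1] → 74
@74: f [1B, align 1] → 75
@75: h [1B, align 1] → 76
size 76, align 4
80 − 76 = 4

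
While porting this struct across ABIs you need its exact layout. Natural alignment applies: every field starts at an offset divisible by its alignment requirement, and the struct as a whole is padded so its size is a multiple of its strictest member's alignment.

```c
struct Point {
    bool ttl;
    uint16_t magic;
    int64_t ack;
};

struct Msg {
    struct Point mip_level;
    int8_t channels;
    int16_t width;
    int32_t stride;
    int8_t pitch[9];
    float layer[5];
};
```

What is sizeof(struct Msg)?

56

Point: 0..1  ttl  (1B, 1-aligned); 1..2  -- padding (1B); 2..4  magic  (2B, 2-aligned); 4..8  -- padding (4B); 8..16  ack  (8B, 8-aligned); sizeof = 16, alignof = 8
0..16  mip_level  (16B, 8-aligned)
16..17  channels  (1B, 1-aligned)
17..18  -- padding (1B)
18..20  width  (2B, 2-aligned)
20..24  stride  (4B, 4-aligned)
24..33  pitch  (9B, 1-aligned)
33..36  -- padding (3B)
36..56  layer  (20B, 4-aligned)
sizeof = 56, alignof = 8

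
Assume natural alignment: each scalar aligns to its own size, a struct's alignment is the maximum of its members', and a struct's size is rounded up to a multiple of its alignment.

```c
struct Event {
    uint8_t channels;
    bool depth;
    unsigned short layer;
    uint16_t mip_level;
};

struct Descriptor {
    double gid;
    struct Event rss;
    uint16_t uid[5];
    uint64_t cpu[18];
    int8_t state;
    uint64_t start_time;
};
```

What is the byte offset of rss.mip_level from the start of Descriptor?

12

Event: @0: channels [1B, align 1] → 1; @1: depth [1B, align 1] → 2; @2: layer [2B, align 2] → 4; @4: mip_level [2B, align 2] → 6; size 6, align 2
@0: gid [8B, align 8] → 8
@8: rss [6B, align 2] → 14
within Event: mip_level at 4
8 + 4 = 12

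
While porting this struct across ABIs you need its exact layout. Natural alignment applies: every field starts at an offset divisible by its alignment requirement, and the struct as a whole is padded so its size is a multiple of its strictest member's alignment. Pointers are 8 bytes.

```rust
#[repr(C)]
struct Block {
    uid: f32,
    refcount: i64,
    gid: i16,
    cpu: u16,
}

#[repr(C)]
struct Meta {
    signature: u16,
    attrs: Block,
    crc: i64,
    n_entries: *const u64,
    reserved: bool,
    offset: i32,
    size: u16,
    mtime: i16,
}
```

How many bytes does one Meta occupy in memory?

64 bytes

Block: uid at 0 (size 4, align 4) → ends 4; pad 4 to align 8 for refcount; refcount at 8 (size 8, align 8) → ends 16; gid at 16 (size 2, align 2) → ends 18; cpu at 18 (size 2, align 2) → ends 20; tail pad 4 to reach multiple of 8; total 24 bytes, alignment 8
signature at 0 (size 2, align 2) → ends 2
pad 6 to align 8 for attrs
attrs at 8 (size 24, align 8) → ends 32
crc at 32 (size 8, align 8) → ends 40
n_entries at 40 (size 8, align 8) → ends 48
reserved at 48 (size 1, align 1) → ends 49
pad 3 to align 4 for offset
offset at 52 (size 4, align 4) → ends 56
size at 56 (size 2, align 2) → ends 58
mtime at 58 (size 2, align 2) → ends 60
tail pad 4 to reach multiple of 8
total 64 bytes, alignment 8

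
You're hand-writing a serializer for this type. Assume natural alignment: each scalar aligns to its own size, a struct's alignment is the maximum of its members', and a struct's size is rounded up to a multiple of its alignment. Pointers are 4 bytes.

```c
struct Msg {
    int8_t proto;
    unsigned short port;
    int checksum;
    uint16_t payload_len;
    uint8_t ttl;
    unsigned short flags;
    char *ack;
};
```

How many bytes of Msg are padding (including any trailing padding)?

0..1  proto  (1B, 1-aligned)
1..2  -- padding (1B)
2..4  port  (2B, 2-aligned)
4..8  checksum  (4B, 4-aligned)
8..10  payload_len  (2B, 2-aligned)
10..11  ttl  (1B, 1-aligned)
11..12  -- padding (1B)
12..14  flags  (2B, 2-aligned)
14..16  -- padding (2B)
16..20  ack  (4B, 4-aligned)
sizeof = 20, alignof = 4
data bytes 16, size 20 → padding 4

4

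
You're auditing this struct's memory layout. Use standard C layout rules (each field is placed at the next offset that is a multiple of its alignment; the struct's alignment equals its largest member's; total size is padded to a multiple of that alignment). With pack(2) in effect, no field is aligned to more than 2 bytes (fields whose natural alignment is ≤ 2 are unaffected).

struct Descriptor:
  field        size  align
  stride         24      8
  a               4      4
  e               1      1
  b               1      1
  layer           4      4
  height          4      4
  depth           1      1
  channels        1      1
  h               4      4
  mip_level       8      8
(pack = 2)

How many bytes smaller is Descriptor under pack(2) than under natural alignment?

natural layout:
  @0: stride [24B, align 8] → 24
  @24: a [4B, align 4] → 28
  @28: e [1B, align 1] → 29
  @29: b [1B, align 1] → 30
  +2 pad (align 4)
  @32: layer [4B, align 4] → 36
  @36: height [4B, align 4] → 40
  @40: depth [1B, align 1] → 41
  @41: channels [1B, align 1] → 42
  +2 pad (align 4)
  @44: h [4B, align 4] → 48
  @48: mip_level [8B, align 8] → 56
  size 56, align 8
packed(2) layout:
  @0: stride [24B, align 2] → 24
  @24: a [4B, align 2] → 28
  @28: e [1B, align 1] → 29
  @29: b [1B, align 1] → 30
  @30: layer [4B, align 2] → 34
  @34: height [4B, align 2] → 38
  @38: depth [1B, align 1] → 39
  @39: channels [1B, align 1] → 40
  @40: h [4B, align 2] → 44
  @44: mip_level [8B, align 2] → 52
  size 52, align 2
56 − 52 = 4

4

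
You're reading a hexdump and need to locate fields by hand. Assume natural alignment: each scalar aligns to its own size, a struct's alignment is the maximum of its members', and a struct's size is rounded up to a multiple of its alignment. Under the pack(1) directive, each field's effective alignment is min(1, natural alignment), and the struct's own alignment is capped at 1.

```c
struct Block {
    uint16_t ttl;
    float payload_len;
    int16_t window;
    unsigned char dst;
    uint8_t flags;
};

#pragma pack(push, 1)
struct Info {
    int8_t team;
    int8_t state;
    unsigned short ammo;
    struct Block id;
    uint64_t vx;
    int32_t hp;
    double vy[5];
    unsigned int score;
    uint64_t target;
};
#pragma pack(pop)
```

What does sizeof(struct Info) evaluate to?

80

Block: 0..2  ttl  (2B, 2-aligned); 2..4  -- padding (2B); 4..8  payload_len  (4B, 4-aligned); 8..10  window  (2B, 2-aligned); 10..11  dst  (1B, 1-aligned); 11..12  flags  (1B, 1-aligned); sizeof = 12, alignof = 4
0..1  team  (1B, 1-aligned)
1..2  state  (1B, 1-aligned)
2..4  ammo  (2B, 1-aligned)
4..16  id  (12B, 1-aligned)
16..24  vx  (8B, 1-aligned)
24..28  hp  (4B, 1-aligned)
28..68  vy  (40B, 1-aligned)
68..72  score  (4B, 1-aligned)
72..80  target  (8B, 1-aligned)
sizeof = 80, alignof = 1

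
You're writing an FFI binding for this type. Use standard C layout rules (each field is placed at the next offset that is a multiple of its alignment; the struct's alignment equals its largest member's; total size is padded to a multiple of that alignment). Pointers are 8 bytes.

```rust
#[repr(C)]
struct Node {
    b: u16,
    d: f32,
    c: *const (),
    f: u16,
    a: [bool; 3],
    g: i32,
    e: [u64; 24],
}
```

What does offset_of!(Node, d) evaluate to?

4

@0: b [2B, align 2] → 2
+2 pad (align 4)
@4: d [4B, align 4] → 8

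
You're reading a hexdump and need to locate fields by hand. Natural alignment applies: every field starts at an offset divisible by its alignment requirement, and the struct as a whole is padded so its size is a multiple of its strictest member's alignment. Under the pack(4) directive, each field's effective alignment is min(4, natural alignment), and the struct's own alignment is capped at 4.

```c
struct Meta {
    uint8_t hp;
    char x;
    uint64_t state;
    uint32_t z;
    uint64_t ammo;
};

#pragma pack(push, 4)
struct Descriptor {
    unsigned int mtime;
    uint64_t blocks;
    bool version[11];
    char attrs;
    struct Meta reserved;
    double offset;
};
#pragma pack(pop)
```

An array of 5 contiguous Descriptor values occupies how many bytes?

Meta: @0: hp [1B, align 1] → 1; @1: x [1B, align 1] → 2; +6 pad (align 8); @8: state [8B, align 8] → 16; @16: z [4B, align 4] → 20; +4 pad (align 8); @24: ammo [8B, align 8] → 32; size 32, align 8
@0: mtime [4B, align 4] → 4
@4: blocks [8B, align 4] → 12
@12: version [11B, align 1] → 23
@23: attrs [1B, align 1] → 24
@24: reserved [32B, align 4] → 56
@56: offset [8B, align 4] → 64
size 64, align 4
array of 5: 5 × 64 = 320

320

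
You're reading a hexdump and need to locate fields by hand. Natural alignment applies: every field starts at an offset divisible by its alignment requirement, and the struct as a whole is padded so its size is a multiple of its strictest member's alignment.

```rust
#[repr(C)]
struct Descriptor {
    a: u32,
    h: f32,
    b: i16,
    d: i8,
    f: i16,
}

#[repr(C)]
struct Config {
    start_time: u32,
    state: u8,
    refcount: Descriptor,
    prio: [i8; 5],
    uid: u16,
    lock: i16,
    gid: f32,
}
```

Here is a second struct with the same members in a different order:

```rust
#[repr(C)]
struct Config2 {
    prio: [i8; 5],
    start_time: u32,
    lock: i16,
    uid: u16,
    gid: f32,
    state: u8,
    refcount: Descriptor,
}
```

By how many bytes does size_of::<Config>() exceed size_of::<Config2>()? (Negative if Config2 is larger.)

Descriptor: 0..4  a  (4B, 4-aligned); 4..8  h  (4B, 4-aligned); 8..10  b  (2B, 2-aligned); 10..11  d  (1B, 1-aligned); 11..12  -- padding (1B); 12..14  f  (2B, 2-aligned); 14..16  -- tail padding (2B); sizeof = 16, alignof = 4
0..4  start_time  (4B, 4-aligned)
4..5  state  (1B, 1-aligned)
5..8  -- padding (3B)
8..24  refcount  (16B, 4-aligned)
24..29  prio  (5B, 1-aligned)
29..30  -- padding (1B)
30..32  uid  (2B, 2-aligned)
32..34  lock  (2B, 2-aligned)
34..36  -- padding (2B)
36..40  gid  (4B, 4-aligned)
sizeof = 40, alignof = 4
— Config2 —
0..5  prio  (5B, 1-aligned)
5..8  -- padding (3B)
8..12  start_time  (4B, 4-aligned)
12..14  lock  (2B, 2-aligned)
14..16  uid  (2B, 2-aligned)
16..20  gid  (4B, 4-aligned)
20..21  state  (1B, 1-aligned)
21..24  -- padding (3B)
24..40  refcount  (16B, 4-aligned)
sizeof = 40, alignof = 4
40 − 40 = 0

0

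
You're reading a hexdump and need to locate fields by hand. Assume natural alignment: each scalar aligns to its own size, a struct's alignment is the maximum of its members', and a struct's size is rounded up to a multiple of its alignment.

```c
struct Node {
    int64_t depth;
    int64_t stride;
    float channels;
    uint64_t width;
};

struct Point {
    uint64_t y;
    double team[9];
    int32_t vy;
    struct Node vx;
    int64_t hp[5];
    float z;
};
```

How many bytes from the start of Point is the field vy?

80

Node: depth at 0 (size 8, align 8) → ends 8; stride at 8 (size 8, align 8) → ends 16; channels at 16 (size 4, align 4) → ends 20; pad 4 to align 8 for width; width at 24 (size 8, align 8) → ends 32; total 32 bytes, alignment 8
y at 0 (size 8, align 8) → ends 8
team at 8 (size 72, align 8) → ends 80
vy at 80 (size 4, align 4) → ends 84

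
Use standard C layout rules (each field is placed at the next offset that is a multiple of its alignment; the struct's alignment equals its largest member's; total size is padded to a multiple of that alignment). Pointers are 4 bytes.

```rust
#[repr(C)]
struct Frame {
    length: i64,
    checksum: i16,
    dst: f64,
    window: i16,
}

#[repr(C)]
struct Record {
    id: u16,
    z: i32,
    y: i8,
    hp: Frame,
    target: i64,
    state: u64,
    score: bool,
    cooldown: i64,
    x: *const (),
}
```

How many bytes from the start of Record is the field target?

Frame: @0: length [8B, align 8] → 8; @8: checksum [2B, align 2] → 10; +6 pad (align 8); @16: dst [8B, align 8] → 24; @24: window [2B, align 2] → 26; +6 tail pad (align 8); size 32, align 8
@0: id [2B, align 2] → 2
+2 pad (align 4)
@4: z [4B, align 4] → 8
@8: y [1B, align 1] → 9
+7 pad (align 8)
@16: hp [32B, align 8] → 48
@48: target [8B, align 8] → 56

48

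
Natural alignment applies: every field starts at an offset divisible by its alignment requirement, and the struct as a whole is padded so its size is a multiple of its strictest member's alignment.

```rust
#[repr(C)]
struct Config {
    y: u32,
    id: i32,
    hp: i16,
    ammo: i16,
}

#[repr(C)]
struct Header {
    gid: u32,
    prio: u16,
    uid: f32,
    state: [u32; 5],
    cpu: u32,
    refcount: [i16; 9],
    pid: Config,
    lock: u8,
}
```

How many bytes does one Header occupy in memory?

72 bytes

Config: y at 0 (size 4, align 4) → ends 4; id at 4 (size 4, align 4) → ends 8; hp at 8 (size 2, align 2) → ends 10; ammo at 10 (size 2, align 2) → ends 12; total 12 bytes, alignment 4
gid at 0 (size 4, align 4) → ends 4
prio at 4 (size 2, align 2) → ends 6
pad 2 to align 4 for uid
uid at 8 (size 4, align 4) → ends 12
state at 12 (size 20, align 4) → ends 32
cpu at 32 (size 4, align 4) → ends 36
refcount at 36 (size 18, align 2) → ends 54
pad 2 to align 4 for pid
pid at 56 (size 12, align 4) → ends 68
lock at 68 (size 1, align 1) → ends 69
tail pad 3 to reach multiple of 4
total 72 bytes, alignment 4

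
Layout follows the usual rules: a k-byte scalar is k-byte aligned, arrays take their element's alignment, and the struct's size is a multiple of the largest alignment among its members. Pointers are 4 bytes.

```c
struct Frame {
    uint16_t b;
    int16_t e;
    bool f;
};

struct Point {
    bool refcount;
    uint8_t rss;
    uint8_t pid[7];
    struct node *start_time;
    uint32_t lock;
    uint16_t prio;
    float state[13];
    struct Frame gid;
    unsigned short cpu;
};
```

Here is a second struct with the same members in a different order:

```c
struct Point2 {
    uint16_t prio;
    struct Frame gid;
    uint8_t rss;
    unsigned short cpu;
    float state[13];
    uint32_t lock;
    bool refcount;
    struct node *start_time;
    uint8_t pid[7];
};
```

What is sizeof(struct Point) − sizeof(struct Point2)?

Frame: b at 0 (size 2, align 2) → ends 2; e at 2 (size 2, align 2) → ends 4; f at 4 (size 1, align 1) → ends 5; tail pad 1 to reach multiple of 2; total 6 bytes, alignment 2
refcount at 0 (size 1, align 1) → ends 1
rss at 1 (size 1, align 1) → ends 2
pid at 2 (size 7, align 1) → ends 9
pad 3 to align 4 for start_time
start_time at 12 (size 4, align 4) → ends 16
lock at 16 (size 4, align 4) → ends 20
prio at 20 (size 2, align 2) → ends 22
pad 2 to align 4 for state
state at 24 (size 52, align 4) → ends 76
gid at 76 (size 6, align 2) → ends 82
cpu at 82 (size 2, align 2) → ends 84
total 84 bytes, alignment 4
— Point2 —
prio at 0 (size 2, align 2) → ends 2
gid at 2 (size 6, align 2) → ends 8
rss at 8 (size 1, align 1) → ends 9
pad 1 to align 2 for cpu
cpu at 10 (size 2, align 2) → ends 12
state at 12 (size 52, align 4) → ends 64
lock at 64 (size 4, align 4) → ends 68
refcount at 68 (size 1, align 1) → ends 69
pad 3 to align 4 for start_time
start_time at 72 (size 4, align 4) → ends 76
pid at 76 (size 7, align 1) → ends 83
tail pad 1 to reach multiple of 4
total 84 bytes, alignment 4
84 − 84 = 0

0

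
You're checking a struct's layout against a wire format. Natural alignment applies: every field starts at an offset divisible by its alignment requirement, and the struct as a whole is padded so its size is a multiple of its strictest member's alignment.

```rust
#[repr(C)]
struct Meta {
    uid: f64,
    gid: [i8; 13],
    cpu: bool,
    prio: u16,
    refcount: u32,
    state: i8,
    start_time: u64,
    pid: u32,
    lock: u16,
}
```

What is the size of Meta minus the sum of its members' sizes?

uid at 0 (size 8, align 8) → ends 8
gid at 8 (size 13, align 1) → ends 21
cpu at 21 (size 1, align 1) → ends 22
prio at 22 (size 2, align 2) → ends 24
refcount at 24 (size 4, align 4) → ends 28
state at 28 (size 1, align 1) → ends 29
pad 3 to align 8 for start_time
start_time at 32 (size 8, align 8) → ends 40
pid at 40 (size 4, align 4) → ends 44
lock at 44 (size 2, align 2) → ends 46
tail pad 2 to reach multiple of 8
total 48 bytes, alignment 8
data bytes 43, size 48 → padding 5

5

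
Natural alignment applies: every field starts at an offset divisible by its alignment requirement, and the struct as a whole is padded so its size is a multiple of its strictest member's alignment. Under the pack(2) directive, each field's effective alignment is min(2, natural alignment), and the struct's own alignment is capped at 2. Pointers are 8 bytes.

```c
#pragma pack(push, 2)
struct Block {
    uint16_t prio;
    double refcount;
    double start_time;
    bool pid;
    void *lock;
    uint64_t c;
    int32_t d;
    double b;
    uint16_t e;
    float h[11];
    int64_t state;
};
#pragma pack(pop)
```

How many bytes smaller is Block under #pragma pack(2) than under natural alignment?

18

natural layout:
  0..2  prio  (2B, 2-aligned)
  2..8  -- padding (6B)
  8..16  refcount  (8B, 8-aligned)
  16..24  start_time  (8B, 8-aligned)
  24..25  pid  (1B, 1-aligned)
  25..32  -- padding (7B)
  32..40  lock  (8B, 8-aligned)
  40..48  c  (8B, 8-aligned)
  48..52  d  (4B, 4-aligned)
  52..56  -- padding (4B)
  56..64  b  (8B, 8-aligned)
  64..66  e  (2B, 2-aligned)
  66..68  -- padding (2B)
  68..112  h  (44B, 4-aligned)
  112..120  state  (8B, 8-aligned)
  sizeof = 120, alignof = 8
packed(2) layout:
  0..2  prio  (2B, 2-aligned)
  2..10  refcount  (8B, 2-aligned)
  10..18  start_time  (8B, 2-aligned)
  18..19  pid  (1B, 1-aligned)
  19..20  -- padding (1B)
  20..28  lock  (8B, 2-aligned)
  28..36  c  (8B, 2-aligned)
  36..40  d  (4B, 2-aligned)
  40..48  b  (8B, 2-aligned)
  48..50  e  (2B, 2-aligned)
  50..94  h  (44B, 2-aligned)
  94..102  state  (8B, 2-aligned)
  sizeof = 102, alignof = 2
120 − 102 = 18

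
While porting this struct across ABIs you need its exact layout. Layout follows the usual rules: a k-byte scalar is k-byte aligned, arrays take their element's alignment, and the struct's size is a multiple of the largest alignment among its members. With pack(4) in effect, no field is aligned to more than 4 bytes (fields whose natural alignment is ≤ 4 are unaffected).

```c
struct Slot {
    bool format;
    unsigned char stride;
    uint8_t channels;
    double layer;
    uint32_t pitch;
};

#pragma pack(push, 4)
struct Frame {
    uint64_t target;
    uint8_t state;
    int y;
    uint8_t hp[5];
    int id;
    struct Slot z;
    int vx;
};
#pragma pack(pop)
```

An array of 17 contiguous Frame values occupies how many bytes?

952

Slot: format at 0 (size 1, align 1) → ends 1; stride at 1 (size 1, align 1) → ends 2; channels at 2 (size 1, align 1) → ends 3; pad 5 to align 8 for layer; layer at 8 (size 8, align 8) → ends 16; pitch at 16 (size 4, align 4) → ends 20; tail pad 4 to reach multiple of 8; total 24 bytes, alignment 8
target at 0 (size 8, align 4) → ends 8
state at 8 (size 1, align 1) → ends 9
pad 3 to align 4 for y
y at 12 (size 4, align 4) → ends 16
hp at 16 (size 5, align 1) → ends 21
pad 3 to align 4 for id
id at 24 (size 4, align 4) → ends 28
z at 28 (size 24, align 4) → ends 52
vx at 52 (size 4, align 4) → ends 56
total 56 bytes, alignment 4
array of 17: 17 × 56 = 952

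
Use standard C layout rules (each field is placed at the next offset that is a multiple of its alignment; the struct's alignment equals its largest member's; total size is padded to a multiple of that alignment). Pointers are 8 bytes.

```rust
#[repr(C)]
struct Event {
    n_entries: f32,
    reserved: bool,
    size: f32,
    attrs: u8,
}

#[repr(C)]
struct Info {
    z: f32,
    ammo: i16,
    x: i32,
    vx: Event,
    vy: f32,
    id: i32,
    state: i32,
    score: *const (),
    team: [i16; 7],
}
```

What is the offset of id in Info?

Event: n_entries at 0 (size 4, align 4) → ends 4; reserved at 4 (size 1, align 1) → ends 5; pad 3 to align 4 for size; size at 8 (size 4, align 4) → ends 12; attrs at 12 (size 1, align 1) → ends 13; tail pad 3 to reach multiple of 4; total 16 bytes, alignment 4
z at 0 (size 4, align 4) → ends 4
ammo at 4 (size 2, align 2) → ends 6
pad 2 to align 4 for x
x at 8 (size 4, align 4) → ends 12
vx at 12 (size 16, align 4) → ends 28
vy at 28 (size 4, align 4) → ends 32
id at 32 (size 4, align 4) → ends 36

32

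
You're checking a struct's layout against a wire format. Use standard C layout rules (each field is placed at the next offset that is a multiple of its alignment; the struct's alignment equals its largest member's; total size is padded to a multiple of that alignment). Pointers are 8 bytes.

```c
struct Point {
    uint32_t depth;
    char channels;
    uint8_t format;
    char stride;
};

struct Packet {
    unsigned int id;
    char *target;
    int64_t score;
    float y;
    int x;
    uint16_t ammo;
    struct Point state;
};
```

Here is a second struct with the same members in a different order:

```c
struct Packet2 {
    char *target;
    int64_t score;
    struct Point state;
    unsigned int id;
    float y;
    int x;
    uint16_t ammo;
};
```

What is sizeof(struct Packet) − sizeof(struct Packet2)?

Point: depth at 0 (size 4, align 4) → ends 4; channels at 4 (size 1, align 1) → ends 5; format at 5 (size 1, align 1) → ends 6; stride at 6 (size 1, align 1) → ends 7; tail pad 1 to reach multiple of 4; total 8 bytes, alignment 4
id at 0 (size 4, align 4) → ends 4
pad 4 to align 8 for target
target at 8 (size 8, align 8) → ends 16
score at 16 (size 8, align 8) → ends 24
y at 24 (size 4, align 4) → ends 28
x at 28 (size 4, align 4) → ends 32
ammo at 32 (size 2, align 2) → ends 34
pad 2 to align 4 for state
state at 36 (size 8, align 4) → ends 44
tail pad 4 to reach multiple of 8
total 48 bytes, alignment 8
— Packet2 —
target at 0 (size 8, align 8) → ends 8
score at 8 (size 8, align 8) → ends 16
state at 16 (size 8, align 4) → ends 24
id at 24 (size 4, align 4) → ends 28
y at 28 (size 4, align 4) → ends 32
x at 32 (size 4, align 4) → ends 36
ammo at 36 (size 2, align 2) → ends 38
tail pad 2 to reach multiple of 8
total 40 bytes, alignment 8
48 − 40 = 8

8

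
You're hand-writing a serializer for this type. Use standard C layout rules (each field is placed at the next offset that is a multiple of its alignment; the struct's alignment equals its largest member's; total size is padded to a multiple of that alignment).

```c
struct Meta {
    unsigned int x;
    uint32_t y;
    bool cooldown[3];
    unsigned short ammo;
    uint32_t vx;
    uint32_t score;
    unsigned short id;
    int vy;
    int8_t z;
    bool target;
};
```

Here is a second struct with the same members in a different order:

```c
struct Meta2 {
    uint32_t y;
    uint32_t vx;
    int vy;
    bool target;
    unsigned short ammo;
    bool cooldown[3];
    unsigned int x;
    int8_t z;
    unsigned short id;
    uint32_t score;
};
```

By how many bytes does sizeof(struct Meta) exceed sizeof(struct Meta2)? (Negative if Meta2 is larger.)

@0: x [4B, align 4] → 4
@4: y [4B, align 4] → 8
@8: cooldown [3B, align 1] → 11
+1 pad (align 2)
@12: ammo [2B, align 2] → 14
+2 pad (align 4)
@16: vx [4B, align 4] → 20
@20: score [4B, align 4] → 24
@24: id [2B, align 2] → 26
+2 pad (align 4)
@28: vy [4B, align 4] → 32
@32: z [1B, align 1] → 33
@33: target [1B, align 1] → 34
+2 tail pad (align 4)
size 36, align 4
— Meta2 —
@0: y [4B, align 4] → 4
@4: vx [4B, align 4] → 8
@8: vy [4B, align 4] → 12
@12: target [1B, align 1] → 13
+1 pad (align 2)
@14: ammo [2B, align 2] → 16
@16: cooldown [3B, align 1] → 19
+1 pad (align 4)
@20: x [4B, align 4] → 24
@24: z [1B, align 1] → 25
+1 pad (align 2)
@26: id [2B, align 2] → 28
@28: score [4B, align 4] → 32
size 32, align 4
36 − 32 = 4

4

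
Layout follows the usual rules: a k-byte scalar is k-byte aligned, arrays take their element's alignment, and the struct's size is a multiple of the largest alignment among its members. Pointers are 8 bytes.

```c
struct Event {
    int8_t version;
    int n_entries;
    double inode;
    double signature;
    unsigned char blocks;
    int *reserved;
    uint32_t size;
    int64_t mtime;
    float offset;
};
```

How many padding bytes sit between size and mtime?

4

0..1  version  (1B, 1-aligned)
1..4  -- padding (3B)
4..8  n_entries  (4B, 4-aligned)
8..16  inode  (8B, 8-aligned)
16..24  signature  (8B, 8-aligned)
24..25  blocks  (1B, 1-aligned)
25..32  -- padding (7B)
32..40  reserved  (8B, 8-aligned)
40..44  size  (4B, 4-aligned)
44..48  -- padding (4B)
48..56  mtime  (8B, 8-aligned)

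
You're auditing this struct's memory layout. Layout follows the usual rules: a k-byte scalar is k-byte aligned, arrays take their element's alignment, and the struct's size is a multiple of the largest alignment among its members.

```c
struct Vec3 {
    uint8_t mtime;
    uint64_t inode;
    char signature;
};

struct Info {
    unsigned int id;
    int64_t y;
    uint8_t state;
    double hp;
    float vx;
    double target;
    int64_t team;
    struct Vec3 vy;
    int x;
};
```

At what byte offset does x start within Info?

80

Vec3: @0: mtime [1B, align 1] → 1; +7 pad (align 8); @8: inode [8B, align 8] → 16; @16: signature [1B, align 1] → 17; +7 tail pad (align 8); size 24, align 8
@0: id [4B, align 4] → 4
+4 pad (align 8)
@8: y [8B, align 8] → 16
@16: state [1B, align 1] → 17
+7 pad (align 8)
@24: hp [8B, align 8] → 32
@32: vx [4B, align 4] → 36
+4 pad (align 8)
@40: target [8B, align 8] → 48
@48: team [8B, align 8] → 56
@56: vy [24B, align 8] → 80
@80: x [4B, align 4] → 84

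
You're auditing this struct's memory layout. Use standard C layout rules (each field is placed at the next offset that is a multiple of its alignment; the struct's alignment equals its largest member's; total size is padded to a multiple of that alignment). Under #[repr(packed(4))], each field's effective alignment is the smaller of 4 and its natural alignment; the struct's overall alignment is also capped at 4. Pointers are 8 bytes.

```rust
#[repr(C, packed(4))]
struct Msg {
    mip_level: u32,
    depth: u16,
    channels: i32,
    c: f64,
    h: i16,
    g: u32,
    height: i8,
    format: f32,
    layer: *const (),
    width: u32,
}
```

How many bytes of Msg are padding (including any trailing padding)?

7

@0: mip_level [4B, align 4] → 4
@4: depth [2B, align 2] → 6
+2 pad (align 4)
@8: channels [4B, align 4] → 12
@12: c [8B, align 4] → 20
@20: h [2B, align 2] → 22
+2 pad (align 4)
@24: g [4B, align 4] → 28
@28: height [1B, align 1] → 29
+3 pad (align 4)
@32: format [4B, align 4] → 36
@36: layer [8B, align 4] → 44
@44: width [4B, align 4] → 48
size 48, align 4
data bytes 41, size 48 → padding 7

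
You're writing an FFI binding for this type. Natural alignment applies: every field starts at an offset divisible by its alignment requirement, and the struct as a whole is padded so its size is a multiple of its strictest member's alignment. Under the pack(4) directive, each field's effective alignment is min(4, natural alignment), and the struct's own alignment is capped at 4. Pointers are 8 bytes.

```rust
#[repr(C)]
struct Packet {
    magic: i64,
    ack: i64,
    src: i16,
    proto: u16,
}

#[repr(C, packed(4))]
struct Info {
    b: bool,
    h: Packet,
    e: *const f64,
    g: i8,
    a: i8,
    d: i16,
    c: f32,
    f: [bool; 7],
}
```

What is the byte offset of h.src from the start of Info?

Packet: @0: magic [8B, align 8] → 8; @8: ack [8B, align 8] → 16; @16: src [2B, align 2] → 18; @18: proto [2B, align 2] → 20; +4 tail pad (align 8); size 24, align 8
@0: b [1B, align 1] → 1
+3 pad (align 4)
@4: h [24B, align 4] → 28
within Packet: src at 16
4 + 16 = 20

20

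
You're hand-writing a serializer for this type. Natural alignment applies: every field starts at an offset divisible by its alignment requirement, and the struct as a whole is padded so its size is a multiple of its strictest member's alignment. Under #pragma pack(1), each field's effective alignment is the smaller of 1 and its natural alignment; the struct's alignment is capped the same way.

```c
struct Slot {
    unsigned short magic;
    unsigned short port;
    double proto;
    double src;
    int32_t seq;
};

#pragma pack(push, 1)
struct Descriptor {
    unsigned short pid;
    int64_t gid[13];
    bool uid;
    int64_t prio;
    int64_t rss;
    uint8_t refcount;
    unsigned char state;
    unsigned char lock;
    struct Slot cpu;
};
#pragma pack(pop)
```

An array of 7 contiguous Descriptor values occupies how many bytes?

1106

Slot: magic at 0 (size 2, align 2) → ends 2; port at 2 (size 2, align 2) → ends 4; pad 4 to align 8 for proto; proto at 8 (size 8, align 8) → ends 16; src at 16 (size 8, align 8) → ends 24; seq at 24 (size 4, align 4) → ends 28; tail pad 4 to reach multiple of 8; total 32 bytes, alignment 8
pid at 0 (size 2, align 1) → ends 2
gid at 2 (size 104, align 1) → ends 106
uid at 106 (size 1, align 1) → ends 107
prio at 107 (size 8, align 1) → ends 115
rss at 115 (size 8, align 1) → ends 123
refcount at 123 (size 1, align 1) → ends 124
state at 124 (size 1, align 1) → ends 125
lock at 125 (size 1, align 1) → ends 126
cpu at 126 (size 32, align 1) → ends 158
total 158 bytes, alignment 1
array of 7: 7 × 158 = 1106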